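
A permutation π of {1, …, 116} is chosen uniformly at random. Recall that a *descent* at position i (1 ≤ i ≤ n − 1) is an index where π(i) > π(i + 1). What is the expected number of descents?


Write X = Σ X_I over i = 1, …, 115, with X_I the indicator of one descent.
There are 115 indicators.
For each fixed i, the pair (π(i), π(i+1)) is a uniformly random ordered pair of distinct values from {1, …, 116}; by symmetry P[π(i) > π(i+1)] = 1/2.
By linearity: E[X] = 115 · (1/2) = (116 − 1) · (1/2) = 115/2 ≈ 57.500000.

E[X] = 115/2 = 57.500000.


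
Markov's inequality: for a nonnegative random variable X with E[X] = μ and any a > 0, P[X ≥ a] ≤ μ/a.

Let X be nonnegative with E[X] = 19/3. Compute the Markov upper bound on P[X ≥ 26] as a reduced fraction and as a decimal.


μ = E[X] = 19/3, a = 26.
Markov: P[X ≥ 26] ≤ μ/a = (19/3)/26 = 19/78.
Numerically: ≈ 0.244.
(Since a = 26 > μ = 6.333, the bound 19/78 is < 1 and informative.)

P[X ≥ 26] ≤ 19/78 ≈ 0.244.


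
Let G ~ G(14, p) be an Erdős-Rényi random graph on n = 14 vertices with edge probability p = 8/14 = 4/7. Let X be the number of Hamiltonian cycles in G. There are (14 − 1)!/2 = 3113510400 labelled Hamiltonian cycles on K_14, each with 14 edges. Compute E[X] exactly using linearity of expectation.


K_14 has (14 − 1)!/2 = 3113510400 labelled Hamiltonian cycles.
For each such Hamiltonian cycle H, let X_H = 1 if all 14 edges of H are present in G. Then P[X_H = 1] = p^{14} = (4/7)^{14} = 268435456/678223072849.
By linearity of expectation: E[X] = Σ_H E[X_H] = 3113510400 · p^{14} = 3113510400 · 268435456/678223072849 = 119396654854963200/96889010407.
Numerically: E[X] ≈ 1.232e+06.

E[X] = 3113510400 · (4/7)^{14} = 119396654854963200/96889010407 ≈ 1.232e+06.


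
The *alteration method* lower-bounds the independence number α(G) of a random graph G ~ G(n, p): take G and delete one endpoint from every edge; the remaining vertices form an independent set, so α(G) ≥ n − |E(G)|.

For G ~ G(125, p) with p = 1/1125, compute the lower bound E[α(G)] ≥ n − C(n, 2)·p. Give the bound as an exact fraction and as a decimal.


E[|E(G)|] = C(125, 2)·p = 7750 · (1/1125) = 62/9.
E[α(G)] ≥ n − E[|E(G)|] = 125 − 62/9 = 1063/9.
Numerically: ≈ 118.111.
(This is only a lower bound; the true E[α(G)] may be larger.)

E[α(G)] ≥ 1063/9 ≈ 118.111.


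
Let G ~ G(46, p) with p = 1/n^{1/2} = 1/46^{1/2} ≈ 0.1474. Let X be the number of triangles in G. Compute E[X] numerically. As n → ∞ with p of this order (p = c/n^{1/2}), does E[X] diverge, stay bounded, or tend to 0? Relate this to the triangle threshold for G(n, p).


Number of potential triangles: C(46, 3) = 15180.
Each occurs with probability p³ ≈ (0.1474)³ ≈ 3.205260e-03.
By linearity: E[X] = C(46, 3)·p³ ≈ 15180 · 3.205260e-03 ≈ 48.6558.
Since α = 1/2 < 1, p = c/n^{1/2} ≫ 1/n is above the triangle threshold p ~ 1/n. Asymptotically E[X] ~ (c³/6)·n^{3(1−α)} = (1³/6)·n^{1.5} → ∞; triangles are abundant w.h.p.

E[X] ≈ 48.6558; in regime p = Θ(1/n^{1/2}) E[X] diverges (above the triangle threshold p ~ 1/n).


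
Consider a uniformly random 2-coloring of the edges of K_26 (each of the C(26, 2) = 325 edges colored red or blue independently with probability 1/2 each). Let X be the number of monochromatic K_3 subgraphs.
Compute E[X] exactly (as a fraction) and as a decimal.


Let X = Σ_S X_S over the C(26, 3) = 2600 subsets S of size 3, where X_S = 1 if the K_3 on S is monochromatic.
For a fixed S, the K_3 on S has C(3, 2) = 3 edges. P[all 3 edges red] = (1/2)^3, and likewise for blue, so P[monochromatic] = 2·(1/2)^3 = 2^{1 − 3} = 1/4.
Summing: E[X] = C(26, 3) · 2^{1 − 3} = 2600 · 1/4 = 650.
Numerically: E[X] ≈ 650.000000.

E[X] = C(26,3)·2^(1−C(3,2)) = 650 ≈ 650.000000.


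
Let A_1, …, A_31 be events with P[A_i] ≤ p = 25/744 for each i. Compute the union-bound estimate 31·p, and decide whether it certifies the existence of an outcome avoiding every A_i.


Union bound: P[∪_{i=1}^{31} A_i] ≤ Σ_i P[A_i] ≤ 31·p = 31·(25/744) = 25/24.
Numerically: 25/24 ≈ 1.0416667.
Is 25/24 < 1? NO.
Since the bound 25/24 is ≥ 1, the union bound is uninformative here; it does NOT by itself certify existence.

31·p = 25/24 ≈ 1.0416667; existence NOT certified by the union bound.


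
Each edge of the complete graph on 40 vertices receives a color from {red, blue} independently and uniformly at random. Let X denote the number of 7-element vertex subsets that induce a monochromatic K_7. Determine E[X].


Let X = Σ_S X_S over the C(40, 7) = 18643560 subsets S of size 7, where X_S = 1 if the K_7 on S is monochromatic.
For a fixed S, the K_7 on S has C(7, 2) = 21 edges. P[all 21 edges red] = (1/2)^21, and likewise for blue, so P[monochromatic] = 2·(1/2)^21 = 2^{1 − 21} = 1/1048576.
By linearity: E[X] = C(40, 7) · 2^{1 − 21} = 18643560 · 1/1048576 = 2330445/131072.
Numerically: E[X] ≈ 17.7799.

E[X] = C(40,7)·2^(1−C(7,2)) = 2330445/131072 ≈ 17.7799.


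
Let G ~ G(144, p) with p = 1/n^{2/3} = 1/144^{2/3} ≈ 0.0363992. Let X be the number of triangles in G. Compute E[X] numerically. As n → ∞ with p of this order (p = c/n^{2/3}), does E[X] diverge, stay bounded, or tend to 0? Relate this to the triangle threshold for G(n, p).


Number of potential triangles: C(144, 3) = 487344.
Each occurs with probability p³ ≈ (0.0363992)³ ≈ 4.82253086e-05.
By linearity: E[X] = C(144, 3)·p³ ≈ 487344 · 4.82253086e-05 ≈ 23.502315.
Since α = 2/3 < 1, p = c/n^{2/3} ≫ 1/n is above the triangle threshold p ~ 1/n. Asymptotically E[X] ~ (c³/6)·n^{3(1−α)} = (1³/6)·n^{1} → ∞; triangles are abundant w.h.p.

E[X] ≈ 23.502315; in regime p = Θ(1/n^{2/3}) E[X] diverges (above the triangle threshold p ~ 1/n).


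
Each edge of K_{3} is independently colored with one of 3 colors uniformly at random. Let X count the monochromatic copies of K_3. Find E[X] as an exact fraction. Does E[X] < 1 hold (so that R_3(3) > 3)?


E[X] = C(3, 3) · 3^{1 − 3} = 1 · 3^{−2} = 1/9.
As a reduced fraction: E[X] = 1/9 ≈ 0.1111111.
Is E[X] < 1? YES.
Since E[X] < 1, there exists a 3-coloring of K_{3} with no monochromatic K_3; hence R_3(3) > 3.

E[X] = 1/9 ≈ 0.1111111; E[X] < 1, so R_3(3) > 3.


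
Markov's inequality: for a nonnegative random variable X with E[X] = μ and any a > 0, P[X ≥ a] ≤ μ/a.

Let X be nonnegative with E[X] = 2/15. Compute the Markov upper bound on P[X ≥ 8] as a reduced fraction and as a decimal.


μ = E[X] = 2/15, a = 8.
Markov: P[X ≥ 8] ≤ μ/a = (2/15)/8 = 1/60.
Numerically: ≈ 0.016667.
(Since a = 8 > μ = 0.133333, the bound 1/60 is < 1 and informative.)

P[X ≥ 8] ≤ 1/60 ≈ 0.016667.


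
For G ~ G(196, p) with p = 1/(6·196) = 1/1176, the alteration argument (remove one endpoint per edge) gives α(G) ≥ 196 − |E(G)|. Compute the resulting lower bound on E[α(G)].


E[|E(G)|] = C(196, 2)·p = 19110 · (1/1176) = 65/4.
E[α(G)] ≥ n − E[|E(G)|] = 196 − 65/4 = 719/4.
Numerically: ≈ 179.7500.
(This is only a lower bound; the true E[α(G)] may be larger.)

E[α(G)] ≥ 719/4 ≈ 179.7500.


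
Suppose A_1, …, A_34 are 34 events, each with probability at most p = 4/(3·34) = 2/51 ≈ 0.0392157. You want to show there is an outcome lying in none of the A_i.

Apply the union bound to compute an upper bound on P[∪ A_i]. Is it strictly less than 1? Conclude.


Union bound: P[∪_{i=1}^{34} A_i] ≤ Σ_i P[A_i] ≤ 34·p = 34·(2/51) = 4/3.
Numerically: 4/3 ≈ 1.3333333.
Is 4/3 < 1? NO.
Since the bound 4/3 is ≥ 1, the union bound is uninformative here; it does NOT by itself certify existence.

34·p = 4/3 ≈ 1.3333333; existence NOT certified by the union bound.


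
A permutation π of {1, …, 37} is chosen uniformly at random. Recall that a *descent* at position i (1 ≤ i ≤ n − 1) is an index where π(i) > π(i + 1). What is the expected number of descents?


Write X = Σ X_I over i = 1, …, 36, with X_I the indicator of one descent.
There are 36 indicators.
For each fixed i, the pair (π(i), π(i+1)) is a uniformly random ordered pair of distinct values from {1, …, 37}; by symmetry P[π(i) > π(i+1)] = 1/2.
By linearity: E[X] = 36 · (1/2) = (37 − 1) · (1/2) = 18 ≈ 18.000.

E[X] = 18 = 18.000.


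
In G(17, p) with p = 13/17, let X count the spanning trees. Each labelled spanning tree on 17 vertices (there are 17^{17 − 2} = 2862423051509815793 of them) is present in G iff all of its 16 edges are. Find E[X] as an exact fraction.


K_17 has 17^{17 − 2} = 2862423051509815793 labelled spanning trees.
For each such spanning tree H, let X_H = 1 if all 16 edges of H are present in G. Then P[X_H = 1] = p^{16} = (13/17)^{16} = 665416609183179841/48661191875666868481.
Summing the indicators: E[X] = Σ_H E[X_H] = 2862423051509815793 · p^{16} = 2862423051509815793 · 665416609183179841/48661191875666868481 = 665416609183179841/17.
Numerically: E[X] ≈ 3.914e+16.

E[X] = 2862423051509815793 · (13/17)^{16} = 665416609183179841/17 ≈ 3.914e+16.


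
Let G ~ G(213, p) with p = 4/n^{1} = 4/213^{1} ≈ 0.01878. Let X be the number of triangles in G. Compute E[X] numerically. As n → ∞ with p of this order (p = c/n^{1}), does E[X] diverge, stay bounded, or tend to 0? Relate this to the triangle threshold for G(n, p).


Number of potential triangles: C(213, 3) = 1587986.
Each occurs with probability p³ ≈ (0.01878)³ ≈ 6.622793e-06.
By linearity: E[X] = C(213, 3)·p³ ≈ 1587986 · 6.622793e-06 ≈ 10.5169.
Here α = 1, so p = 4/n is exactly at the triangle threshold p ~ 1/n. Asymptotically E[X] → c³/6 = 4³/6 = 32/3 ≈ 10.6667, a bounded constant. In this regime the triangle count is asymptotically Poisson(c³/6).

E[X] ≈ 10.5169; in regime p = Θ(1/n^{1}) E[X] stays bounded (at the triangle threshold p ~ 1/n).


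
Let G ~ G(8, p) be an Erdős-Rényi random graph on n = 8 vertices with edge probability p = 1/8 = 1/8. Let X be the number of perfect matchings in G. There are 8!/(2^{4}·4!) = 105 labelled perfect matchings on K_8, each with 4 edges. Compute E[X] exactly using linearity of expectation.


K_8 has 8!/(2^{4}·4!) = 105 labelled perfect matchings.
For each such perfect matching H, let X_H = 1 if all 4 edges of H are present in G. Then P[X_H = 1] = p^{4} = (1/8)^{4} = 1/4096.
By linearity: E[X] = Σ_H E[X_H] = 105 · p^{4} = 105 · 1/4096 = 105/4096.
Numerically: E[X] ≈ 0.0256.

E[X] = 105 · (1/8)^{4} = 105/4096 ≈ 0.0256.


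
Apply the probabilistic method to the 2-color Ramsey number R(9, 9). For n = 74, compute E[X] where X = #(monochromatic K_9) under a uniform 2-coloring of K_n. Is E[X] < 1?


E[X] = C(74, 9) · 2^{1 − 36} = 110524147514 · 2^{−35} = 110524147514/34359738368.
As a reduced fraction: E[X] = 55262073757/17179869184 ≈ 3.2166761.
Is E[X] < 1? NO.
Since E[X] ≥ 1, the first-moment bound is inconclusive at n = 74; it does NOT by itself certify R(9, 9) > 74.

E[X] = 55262073757/17179869184 ≈ 3.2166761; E[X] ≥ 1; first-moment method inconclusive here.


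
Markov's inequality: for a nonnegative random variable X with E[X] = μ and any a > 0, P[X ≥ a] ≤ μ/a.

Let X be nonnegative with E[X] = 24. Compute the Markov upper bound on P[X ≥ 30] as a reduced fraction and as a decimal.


μ = E[X] = 24, a = 30.
Markov: P[X ≥ 30] ≤ μ/a = (24)/30 = 4/5.
Numerically: ≈ 0.800000.
(Since a = 30 > μ = 24.000000, the bound 4/5 is < 1 and informative.)

P[X ≥ 30] ≤ 4/5 ≈ 0.800000.


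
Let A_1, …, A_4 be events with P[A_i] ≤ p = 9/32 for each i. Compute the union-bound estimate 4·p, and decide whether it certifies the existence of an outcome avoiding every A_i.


Union bound: P[∪_{i=1}^{4} A_i] ≤ Σ_i P[A_i] ≤ 4·p = 4·(9/32) = 9/8.
Numerically: 9/8 ≈ 1.1250000.
Is 9/8 < 1? NO.
Since the bound 9/8 is ≥ 1, the union bound is uninformative here; it does NOT by itself certify existence.

4·p = 9/8 ≈ 1.1250000; existence NOT certified by the union bound.


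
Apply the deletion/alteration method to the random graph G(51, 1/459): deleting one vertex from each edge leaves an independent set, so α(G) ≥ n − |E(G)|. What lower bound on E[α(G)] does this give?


E[|E(G)|] = C(51, 2)·p = 1275 · (1/459) = 25/9.
E[α(G)] ≥ n − E[|E(G)|] = 51 − 25/9 = 434/9.
Numerically: ≈ 48.222.
(This is only a lower bound; the true E[α(G)] may be larger.)

E[α(G)] ≥ 434/9 ≈ 48.222.


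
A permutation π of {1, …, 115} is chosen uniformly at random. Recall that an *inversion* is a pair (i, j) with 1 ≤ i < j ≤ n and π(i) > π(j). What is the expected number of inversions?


Write X = Σ X_I over the C(115, 2) = 6555 pairs i < j, with X_I the indicator of one inversion.
There are 6555 indicators.
For each fixed pair i < j, the values π(i) and π(j) are two distinct elements of {1, …, 115} in uniformly random order; by symmetry P[π(i) > π(j)] = 1/2.
By linearity: E[X] = 6555 · (1/2) = C(115, 2) · (1/2) = 6555/2 = 6555/2 ≈ 3277.5000.

E[X] = 6555/2 = 3277.5000.


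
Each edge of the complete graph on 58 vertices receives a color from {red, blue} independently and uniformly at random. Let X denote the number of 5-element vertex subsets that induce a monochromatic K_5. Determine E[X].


Let X = Σ_S X_S over the C(58, 5) = 4582116 subsets S of size 5, where X_S = 1 if the K_5 on S is monochromatic.
For a fixed S, the K_5 on S has C(5, 2) = 10 edges. P[all 10 edges red] = (1/2)^10, and likewise for blue, so P[monochromatic] = 2·(1/2)^10 = 2^{1 − 10} = 1/512.
Summing: E[X] = C(58, 5) · 2^{1 − 10} = 4582116 · 1/512 = 1145529/128.
Numerically: E[X] ≈ 8949.4453.

E[X] = C(58,5)·2^(1−C(5,2)) = 1145529/128 ≈ 8949.4453.


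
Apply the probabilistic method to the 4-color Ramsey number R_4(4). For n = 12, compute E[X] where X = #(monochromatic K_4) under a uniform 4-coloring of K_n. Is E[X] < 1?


E[X] = C(12, 4) · 4^{1 − 6} = 495 · 4^{−5} = 495/1024.
As a reduced fraction: E[X] = 495/1024 ≈ 0.48340.
Is E[X] < 1? YES.
Since E[X] < 1, there exists a 4-coloring of K_{12} with no monochromatic K_4; hence R_4(4) > 12.

E[X] = 495/1024 ≈ 0.48340; E[X] < 1, so R_4(4) > 12.


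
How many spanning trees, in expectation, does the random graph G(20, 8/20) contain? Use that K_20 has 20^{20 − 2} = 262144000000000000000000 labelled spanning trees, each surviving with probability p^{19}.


K_20 has 20^{20 − 2} = 262144000000000000000000 labelled spanning trees.
For each such spanning tree H, let X_H = 1 if all 19 edges of H are present in G. Then P[X_H = 1] = p^{19} = (2/5)^{19} = 524288/19073486328125.
Summing the indicators: E[X] = Σ_H E[X_H] = 262144000000000000000000 · p^{19} = 262144000000000000000000 · 524288/19073486328125 = 36028797018963968/5.
Numerically: E[X] ≈ 7.20576e+15.

E[X] = 262144000000000000000000 · (2/5)^{19} = 36028797018963968/5 ≈ 7.20576e+15.


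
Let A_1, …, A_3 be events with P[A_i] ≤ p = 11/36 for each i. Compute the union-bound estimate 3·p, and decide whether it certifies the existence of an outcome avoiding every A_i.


Union bound: P[∪_{i=1}^{3} A_i] ≤ Σ_i P[A_i] ≤ 3·p = 3·(11/36) = 11/12.
Numerically: 11/12 ≈ 0.9167.
Is 11/12 < 1? YES.
Since P[∪ A_i] ≤ 11/12 < 1, the complement has P[∩ A_i^c] ≥ 1 − 11/12 = 1/12 > 0, so some outcome avoids every A_i.

3·p = 11/12 ≈ 0.9167; existence CERTIFIED by the union bound.


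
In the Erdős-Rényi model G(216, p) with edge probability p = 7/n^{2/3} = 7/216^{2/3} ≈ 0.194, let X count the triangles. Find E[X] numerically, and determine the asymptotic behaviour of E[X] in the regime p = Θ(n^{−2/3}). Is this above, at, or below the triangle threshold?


Number of potential triangles: C(216, 3) = 1656360.
Each occurs with probability p³ ≈ (0.194)³ ≈ 7.35168e-03.
By linearity: E[X] = C(216, 3)·p³ ≈ 1656360 · 7.35168e-03 ≈ 12177.029.
Since α = 2/3 < 1, p = c/n^{2/3} ≫ 1/n is above the triangle threshold p ~ 1/n. Asymptotically E[X] ~ (c³/6)·n^{3(1−α)} = (7³/6)·n^{1} → ∞; triangles are abundant w.h.p.

E[X] ≈ 12177.029; in regime p = Θ(1/n^{2/3}) E[X] diverges (above the triangle threshold p ~ 1/n).


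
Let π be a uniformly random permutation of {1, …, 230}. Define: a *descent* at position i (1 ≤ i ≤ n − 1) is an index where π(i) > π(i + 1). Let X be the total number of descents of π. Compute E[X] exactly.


Write X = Σ X_I over i = 1, …, 229, with X_I the indicator of one descent.
There are 229 indicators.
For each fixed i, the pair (π(i), π(i+1)) is a uniformly random ordered pair of distinct values from {1, …, 230}; by symmetry P[π(i) > π(i+1)] = 1/2.
By linearity: E[X] = 229 · (1/2) = (230 − 1) · (1/2) = 229/2 ≈ 114.500.

E[X] = 229/2 = 114.500.


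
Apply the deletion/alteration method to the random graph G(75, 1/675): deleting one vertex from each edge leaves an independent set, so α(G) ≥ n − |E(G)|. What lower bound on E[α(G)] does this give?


E[|E(G)|] = C(75, 2)·p = 2775 · (1/675) = 37/9.
E[α(G)] ≥ n − E[|E(G)|] = 75 − 37/9 = 638/9.
Numerically: ≈ 70.889.
(This is only a lower bound; the true E[α(G)] may be larger.)

E[α(G)] ≥ 638/9 ≈ 70.889.


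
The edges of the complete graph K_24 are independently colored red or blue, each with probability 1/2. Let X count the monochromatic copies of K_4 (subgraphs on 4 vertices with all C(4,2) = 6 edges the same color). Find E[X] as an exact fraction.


Let X = Σ_S X_S over the C(24, 4) = 10626 subsets S of size 4, where X_S = 1 if the K_4 on S is monochromatic.
For a fixed S, the K_4 on S has C(4, 2) = 6 edges. P[all 6 edges red] = (1/2)^6, and likewise for blue, so P[monochromatic] = 2·(1/2)^6 = 2^{1 − 6} = 1/32.
Summing: E[X] = C(24, 4) · 2^{1 − 6} = 10626 · 1/32 = 5313/16.
Numerically: E[X] ≈ 332.062500.

E[X] = C(24,4)·2^(1−C(4,2)) = 5313/16 ≈ 332.062500.


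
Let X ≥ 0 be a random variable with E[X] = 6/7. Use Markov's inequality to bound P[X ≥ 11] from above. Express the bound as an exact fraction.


μ = E[X] = 6/7, a = 11.
Markov: P[X ≥ 11] ≤ μ/a = (6/7)/11 = 6/77.
Numerically: ≈ 0.078.
(Since a = 11 > μ = 0.857, the bound 6/77 is < 1 and informative.)

P[X ≥ 11] ≤ 6/77 ≈ 0.078.


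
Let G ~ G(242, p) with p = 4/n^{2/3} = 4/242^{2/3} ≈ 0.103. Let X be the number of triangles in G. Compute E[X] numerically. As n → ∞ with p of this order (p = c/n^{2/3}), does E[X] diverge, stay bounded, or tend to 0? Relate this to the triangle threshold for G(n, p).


Number of potential triangles: C(242, 3) = 2332880.
Each occurs with probability p³ ≈ (0.103)³ ≈ 1.09282e-03.
By linearity: E[X] = C(242, 3)·p³ ≈ 2332880 · 1.09282e-03 ≈ 2549.421.
Since α = 2/3 < 1, p = c/n^{2/3} ≫ 1/n is above the triangle threshold p ~ 1/n. Asymptotically E[X] ~ (c³/6)·n^{3(1−α)} = (4³/6)·n^{1} → ∞; triangles are abundant w.h.p.

E[X] ≈ 2549.421; in regime p = Θ(1/n^{2/3}) E[X] diverges (above the triangle threshold p ~ 1/n).


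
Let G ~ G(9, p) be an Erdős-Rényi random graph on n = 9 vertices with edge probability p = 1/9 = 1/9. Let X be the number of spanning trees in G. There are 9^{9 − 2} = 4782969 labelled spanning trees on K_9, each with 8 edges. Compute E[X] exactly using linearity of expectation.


K_9 has 9^{9 − 2} = 4782969 labelled spanning trees.
For each such spanning tree H, let X_H = 1 if all 8 edges of H are present in G. Then P[X_H = 1] = p^{8} = (1/9)^{8} = 1/43046721.
Summing the indicators: E[X] = Σ_H E[X_H] = 4782969 · p^{8} = 4782969 · 1/43046721 = 1/9.
Numerically: E[X] ≈ 0.111.

E[X] = 4782969 · (1/9)^{8} = 1/9 ≈ 0.111.


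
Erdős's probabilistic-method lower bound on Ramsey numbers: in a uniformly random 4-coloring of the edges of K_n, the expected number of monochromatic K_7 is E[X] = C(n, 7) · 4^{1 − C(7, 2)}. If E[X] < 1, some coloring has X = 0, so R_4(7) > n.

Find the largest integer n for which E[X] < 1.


We need C(n, 7) · 4^{1 − 21} < 1, i.e. C(n, 7) < 4^{21 − 1} = 1099511627776.
Check values of n near the boundary:
  n = 177: C(177, 7) = 957664425960; 957664425960 < 1099511627776? YES
  n = 178: C(178, 7) = 996867063280; 996867063280 < 1099511627776? YES
  n = 179: C(179, 7) = 1037437234460; 1037437234460 < 1099511627776? YES
  n = 180: C(180, 7) = 1079414463600; 1079414463600 < 1099511627776? YES
  n = 181: C(181, 7) = 1122839183400; 1122839183400 < 1099511627776? NO
The largest n with C(n, 7) < 1099511627776 is n = 180 (where E[X] = 67463403975/68719476736 ≈ 0.9817). Hence R_4(7) > 180, i.e. R_4(7) ≥ 181.

Largest n = 180; hence R_4(7) > 180.


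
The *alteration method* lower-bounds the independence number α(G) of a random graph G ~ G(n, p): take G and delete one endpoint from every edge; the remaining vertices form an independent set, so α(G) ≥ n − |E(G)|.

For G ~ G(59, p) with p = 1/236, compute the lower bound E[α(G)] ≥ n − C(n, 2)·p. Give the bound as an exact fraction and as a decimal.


E[|E(G)|] = C(59, 2)·p = 1711 · (1/236) = 29/4.
E[α(G)] ≥ n − E[|E(G)|] = 59 − 29/4 = 207/4.
Numerically: ≈ 51.750000.
(This is only a lower bound; the true E[α(G)] may be larger.)

E[α(G)] ≥ 207/4 ≈ 51.750000.


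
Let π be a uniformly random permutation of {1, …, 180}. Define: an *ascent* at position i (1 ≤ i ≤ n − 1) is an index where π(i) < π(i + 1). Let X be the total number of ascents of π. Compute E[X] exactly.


Write X = Σ X_I over i = 1, …, 179, with X_I the indicator of one ascent.
There are 179 indicators.
For each fixed i, the pair (π(i), π(i+1)) is a uniformly random ordered pair of distinct values from {1, …, 180}; by symmetry P[π(i) < π(i+1)] = 1/2.
By linearity: E[X] = 179 · (1/2) = (180 − 1) · (1/2) = 179/2 ≈ 89.5000.

E[X] = 179/2 = 89.5000.


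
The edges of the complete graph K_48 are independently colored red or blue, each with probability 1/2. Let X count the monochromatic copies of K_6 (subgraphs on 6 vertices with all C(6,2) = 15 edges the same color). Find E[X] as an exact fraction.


Let X = Σ_S X_S over the C(48, 6) = 12271512 subsets S of size 6, where X_S = 1 if the K_6 on S is monochromatic.
For a fixed S, the K_6 on S has C(6, 2) = 15 edges. P[all 15 edges red] = (1/2)^15, and likewise for blue, so P[monochromatic] = 2·(1/2)^15 = 2^{1 − 15} = 1/16384.
By linearity of expectation: E[X] = C(48, 6) · 2^{1 − 15} = 12271512 · 1/16384 = 1533939/2048.
Numerically: E[X] ≈ 748.993652.

E[X] = C(48,6)·2^(1−C(6,2)) = 1533939/2048 ≈ 748.993652.


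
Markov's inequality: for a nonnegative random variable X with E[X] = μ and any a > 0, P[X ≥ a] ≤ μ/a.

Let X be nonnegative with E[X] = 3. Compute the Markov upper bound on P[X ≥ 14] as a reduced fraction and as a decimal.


μ = E[X] = 3, a = 14.
Markov: P[X ≥ 14] ≤ μ/a = (3)/14 = 3/14.
Numerically: ≈ 0.214.
(Since a = 14 > μ = 3.000, the bound 3/14 is < 1 and informative.)

P[X ≥ 14] ≤ 3/14 ≈ 0.214.


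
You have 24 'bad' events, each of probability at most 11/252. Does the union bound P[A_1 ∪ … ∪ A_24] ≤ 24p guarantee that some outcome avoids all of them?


Union bound: P[∪_{i=1}^{24} A_i] ≤ Σ_i P[A_i] ≤ 24·p = 24·(11/252) = 22/21.
Numerically: 22/21 ≈ 1.0476.
Is 22/21 < 1? NO.
Since the bound 22/21 is ≥ 1, the union bound is uninformative here; it does NOT by itself certify existence.

24·p = 22/21 ≈ 1.0476; existence NOT certified by the union bound.


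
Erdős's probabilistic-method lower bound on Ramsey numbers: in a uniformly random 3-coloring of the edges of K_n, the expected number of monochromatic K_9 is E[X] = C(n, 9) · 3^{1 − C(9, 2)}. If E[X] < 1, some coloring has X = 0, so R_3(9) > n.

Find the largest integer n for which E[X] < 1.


We need C(n, 9) · 3^{1 − 36} < 1, i.e. C(n, 9) < 3^{36 − 1} = 50031545098999707.
Check values of n near the boundary:
  n = 295: C(295, 9) = 41221140106119260; 41221140106119260 < 50031545098999707? YES
  n = 296: C(296, 9) = 42513789098994080; 42513789098994080 < 50031545098999707? YES
  n = 297: C(297, 9) = 43842345008337645; 43842345008337645 < 50031545098999707? YES
  n = 298: C(298, 9) = 45207677551849890; 45207677551849890 < 50031545098999707? YES
  n = 299: C(299, 9) = 46610674441390059; 46610674441390059 < 50031545098999707? YES
  n = 300: C(300, 9) = 48052241692154700; 48052241692154700 < 50031545098999707? YES
  n = 301: C(301, 9) = 49533303936090975; 49533303936090975 < 50031545098999707? YES
  n = 302: C(302, 9) = 51054804739588650; 51054804739588650 < 50031545098999707? NO
The largest n with C(n, 9) < 50031545098999707 is n = 301 (where E[X] = 16511101312030325/16677181699666569 ≈ 0.99004). Hence R_3(9) > 301, i.e. R_3(9) ≥ 302.

Largest n = 301; hence R_3(9) > 301.


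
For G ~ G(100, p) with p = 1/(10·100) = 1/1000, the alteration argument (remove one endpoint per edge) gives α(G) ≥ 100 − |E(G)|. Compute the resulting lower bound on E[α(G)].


E[|E(G)|] = C(100, 2)·p = 4950 · (1/1000) = 99/20.
E[α(G)] ≥ n − E[|E(G)|] = 100 − 99/20 = 1901/20.
Numerically: ≈ 95.05000.
(This is only a lower bound; the true E[α(G)] may be larger.)

E[α(G)] ≥ 1901/20 ≈ 95.05000.


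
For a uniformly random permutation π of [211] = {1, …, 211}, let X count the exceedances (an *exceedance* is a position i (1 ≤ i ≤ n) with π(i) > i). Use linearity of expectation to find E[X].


Write X = Σ_{i=1}^{211} X_i, where X_i = 1_{π(i) > i}.
For each fixed i, π(i) is uniform over {1, …, 211} (marginal of a uniform permutation), so P[π(i) > i] = (n − i)/n. Summing: Σ_{i=1}^{211} (n − i)/n = (0 + 1 + … + 210)/211 = 211(211 − 1)/(2·211) = (211 − 1)/2.
Hence E[X] = Σ_{i=1}^{211} (211 − i)/211 = 105 ≈ 105.000000.

E[X] = 105 = 105.000000.


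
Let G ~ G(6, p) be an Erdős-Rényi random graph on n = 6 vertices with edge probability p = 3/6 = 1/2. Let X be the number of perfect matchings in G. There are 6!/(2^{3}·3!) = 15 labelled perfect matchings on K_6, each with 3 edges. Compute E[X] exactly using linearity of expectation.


K_6 has 6!/(2^{3}·3!) = 15 labelled perfect matchings.
For each such perfect matching H, let X_H = 1 if all 3 edges of H are present in G. Then P[X_H = 1] = p^{3} = (1/2)^{3} = 1/8.
Summing the indicators: E[X] = Σ_H E[X_H] = 15 · p^{3} = 15 · 1/8 = 15/8.
Numerically: E[X] ≈ 1.875.

E[X] = 15 · (1/2)^{3} = 15/8 ≈ 1.875.


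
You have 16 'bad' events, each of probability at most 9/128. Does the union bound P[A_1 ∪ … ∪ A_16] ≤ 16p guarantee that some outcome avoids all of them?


Union bound: P[∪_{i=1}^{16} A_i] ≤ Σ_i P[A_i] ≤ 16·p = 16·(9/128) = 9/8.
Numerically: 9/8 ≈ 1.125000.
Is 9/8 < 1? NO.
Since the bound 9/8 is ≥ 1, the union bound is uninformative here; it does NOT by itself certify existence.

16·p = 9/8 ≈ 1.125000; existence NOT certified by the union bound.


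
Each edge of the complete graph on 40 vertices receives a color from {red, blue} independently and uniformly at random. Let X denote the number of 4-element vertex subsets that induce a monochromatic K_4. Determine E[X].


Let X = Σ_S X_S over the C(40, 4) = 91390 subsets S of size 4, where X_S = 1 if the K_4 on S is monochromatic.
For a fixed S, the K_4 on S has C(4, 2) = 6 edges. P[all 6 edges red] = (1/2)^6, and likewise for blue, so P[monochromatic] = 2·(1/2)^6 = 2^{1 − 6} = 1/32.
By linearity of expectation: E[X] = C(40, 4) · 2^{1 − 6} = 91390 · 1/32 = 45695/16.
Numerically: E[X] ≈ 2855.938.

E[X] = C(40,4)·2^(1−C(4,2)) = 45695/16 ≈ 2855.938.


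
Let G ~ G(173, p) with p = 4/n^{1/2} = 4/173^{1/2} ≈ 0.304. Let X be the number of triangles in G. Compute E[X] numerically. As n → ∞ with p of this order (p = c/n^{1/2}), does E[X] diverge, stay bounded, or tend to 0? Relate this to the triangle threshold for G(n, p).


Number of potential triangles: C(173, 3) = 848046.
Each occurs with probability p³ ≈ (0.304)³ ≈ 2.81262e-02.
By linearity: E[X] = C(173, 3)·p³ ≈ 848046 · 2.81262e-02 ≈ 23852.298.
Since α = 1/2 < 1, p = c/n^{1/2} ≫ 1/n is above the triangle threshold p ~ 1/n. Asymptotically E[X] ~ (c³/6)·n^{3(1−α)} = (4³/6)·n^{1.5} → ∞; triangles are abundant w.h.p.

E[X] ≈ 23852.298; in regime p = Θ(1/n^{1/2}) E[X] diverges (above the triangle threshold p ~ 1/n).


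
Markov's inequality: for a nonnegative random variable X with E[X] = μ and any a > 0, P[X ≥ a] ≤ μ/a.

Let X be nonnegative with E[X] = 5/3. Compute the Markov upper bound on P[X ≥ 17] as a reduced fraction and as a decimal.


μ = E[X] = 5/3, a = 17.
Markov: P[X ≥ 17] ≤ μ/a = (5/3)/17 = 5/51.
Numerically: ≈ 0.0980.
(Since a = 17 > μ = 1.6667, the bound 5/51 is < 1 and informative.)

P[X ≥ 17] ≤ 5/51 ≈ 0.0980.


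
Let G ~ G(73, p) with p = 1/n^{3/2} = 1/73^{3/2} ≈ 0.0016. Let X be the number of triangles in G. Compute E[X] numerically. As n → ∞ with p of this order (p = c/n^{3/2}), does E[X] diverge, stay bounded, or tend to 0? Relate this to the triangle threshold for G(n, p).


Number of potential triangles: C(73, 3) = 62196.
Each occurs with probability p³ ≈ (0.0016)³ ≈ 4.12142e-09.
By linearity: E[X] = C(73, 3)·p³ ≈ 62196 · 4.12142e-09 ≈ 0.000.
Since α = 3/2 > 1, p = c/n^{3/2} = o(1/n) is below the triangle threshold p ~ 1/n. Asymptotically E[X] ~ (c³/6)·n^{3(1−α)} = (1³/6)·n^{-1.5} → 0, so by Markov's inequality G has no triangles w.h.p.

E[X] ≈ 0.000; in regime p = Θ(1/n^{3/2}) E[X] tends to 0 (below the triangle threshold p ~ 1/n).


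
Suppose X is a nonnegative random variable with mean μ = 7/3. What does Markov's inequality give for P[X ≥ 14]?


μ = E[X] = 7/3, a = 14.
Markov: P[X ≥ 14] ≤ μ/a = (7/3)/14 = 1/6.
Numerically: ≈ 0.1667.
(Since a = 14 > μ = 2.3333, the bound 1/6 is < 1 and informative.)

P[X ≥ 14] ≤ 1/6 ≈ 0.1667.


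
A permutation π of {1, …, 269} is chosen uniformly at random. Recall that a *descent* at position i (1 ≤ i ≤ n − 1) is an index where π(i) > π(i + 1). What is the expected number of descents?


Write X = Σ X_I over i = 1, …, 268, with X_I the indicator of one descent.
There are 268 indicators.
For each fixed i, the pair (π(i), π(i+1)) is a uniformly random ordered pair of distinct values from {1, …, 269}; by symmetry P[π(i) > π(i+1)] = 1/2.
By linearity: E[X] = 268 · (1/2) = (269 − 1) · (1/2) = 134 ≈ 134.00000.

E[X] = 134 = 134.00000.


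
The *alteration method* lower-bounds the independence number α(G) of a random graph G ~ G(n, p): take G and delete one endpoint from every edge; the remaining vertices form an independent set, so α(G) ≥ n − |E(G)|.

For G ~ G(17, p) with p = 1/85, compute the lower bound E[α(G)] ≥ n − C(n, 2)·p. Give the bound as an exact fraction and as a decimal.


E[|E(G)|] = C(17, 2)·p = 136 · (1/85) = 8/5.
E[α(G)] ≥ n − E[|E(G)|] = 17 − 8/5 = 77/5.
Numerically: ≈ 15.4000.
(This is only a lower bound; the true E[α(G)] may be larger.)

E[α(G)] ≥ 77/5 ≈ 15.4000.


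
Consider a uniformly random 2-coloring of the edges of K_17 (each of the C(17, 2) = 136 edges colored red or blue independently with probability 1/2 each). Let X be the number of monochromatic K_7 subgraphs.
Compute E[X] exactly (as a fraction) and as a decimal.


Let X = Σ_S X_S over the C(17, 7) = 19448 subsets S of size 7, where X_S = 1 if the K_7 on S is monochromatic.
For a fixed S, the K_7 on S has C(7, 2) = 21 edges. P[all 21 edges red] = (1/2)^21, and likewise for blue, so P[monochromatic] = 2·(1/2)^21 = 2^{1 − 21} = 1/1048576.
Summing: E[X] = C(17, 7) · 2^{1 − 21} = 19448 · 1/1048576 = 2431/131072.
Numerically: E[X] ≈ 0.019.

E[X] = C(17,7)·2^(1−C(7,2)) = 2431/131072 ≈ 0.019.


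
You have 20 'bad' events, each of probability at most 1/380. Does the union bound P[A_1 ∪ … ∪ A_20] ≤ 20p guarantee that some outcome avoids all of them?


Union bound: P[∪_{i=1}^{20} A_i] ≤ Σ_i P[A_i] ≤ 20·p = 20·(1/380) = 1/19.
Numerically: 1/19 ≈ 0.0526.
Is 1/19 < 1? YES.
Since P[∪ A_i] ≤ 1/19 < 1, the complement has P[∩ A_i^c] ≥ 1 − 1/19 = 18/19 > 0, so some outcome avoids every A_i.

20·p = 1/19 ≈ 0.0526; existence CERTIFIED by the union bound.


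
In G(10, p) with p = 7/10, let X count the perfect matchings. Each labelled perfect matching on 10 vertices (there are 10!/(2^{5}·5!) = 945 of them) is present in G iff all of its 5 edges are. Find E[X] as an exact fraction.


K_10 has 10!/(2^{5}·5!) = 945 labelled perfect matchings.
For each such perfect matching H, let X_H = 1 if all 5 edges of H are present in G. Then P[X_H = 1] = p^{5} = (7/10)^{5} = 16807/100000.
By linearity of expectation: E[X] = Σ_H E[X_H] = 945 · p^{5} = 945 · 16807/100000 = 3176523/20000.
Numerically: E[X] ≈ 158.8.

E[X] = 945 · (7/10)^{5} = 3176523/20000 ≈ 158.8.


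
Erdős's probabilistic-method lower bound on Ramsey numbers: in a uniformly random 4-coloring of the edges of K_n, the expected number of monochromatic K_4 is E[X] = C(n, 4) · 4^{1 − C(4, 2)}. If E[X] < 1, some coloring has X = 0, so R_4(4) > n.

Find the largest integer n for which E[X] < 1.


We need C(n, 4) · 4^{1 − 6} < 1, i.e. C(n, 4) < 4^{6 − 1} = 1024.
Check values of n near the boundary:
  n = 9: C(9, 4) = 126; 126 < 1024? YES
  n = 10: C(10, 4) = 210; 210 < 1024? YES
  n = 11: C(11, 4) = 330; 330 < 1024? YES
  n = 12: C(12, 4) = 495; 495 < 1024? YES
  n = 13: C(13, 4) = 715; 715 < 1024? YES
  n = 14: C(14, 4) = 1001; 1001 < 1024? YES
  n = 15: C(15, 4) = 1365; 1365 < 1024? NO
  n = 16: C(16, 4) = 1820; 1820 < 1024? NO
The largest n with C(n, 4) < 1024 is n = 14 (where E[X] = 1001/1024 ≈ 0.977539). Hence R_4(4) > 14, i.e. R_4(4) ≥ 15.

Largest n = 14; hence R_4(4) > 14.


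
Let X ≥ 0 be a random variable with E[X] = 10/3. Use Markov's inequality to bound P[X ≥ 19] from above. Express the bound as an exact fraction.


μ = E[X] = 10/3, a = 19.
Markov: P[X ≥ 19] ≤ μ/a = (10/3)/19 = 10/57.
Numerically: ≈ 0.1754.
(Since a = 19 > μ = 3.3333, the bound 10/57 is < 1 and informative.)

P[X ≥ 19] ≤ 10/57 ≈ 0.1754.


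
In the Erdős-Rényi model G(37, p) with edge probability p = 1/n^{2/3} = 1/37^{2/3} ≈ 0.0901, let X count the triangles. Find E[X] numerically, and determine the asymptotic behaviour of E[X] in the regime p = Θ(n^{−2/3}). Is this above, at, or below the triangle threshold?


Number of potential triangles: C(37, 3) = 7770.
Each occurs with probability p³ ≈ (0.0901)³ ≈ 7.30460e-04.
By linearity: E[X] = C(37, 3)·p³ ≈ 7770 · 7.30460e-04 ≈ 5.676.
Since α = 2/3 < 1, p = c/n^{2/3} ≫ 1/n is above the triangle threshold p ~ 1/n. Asymptotically E[X] ~ (c³/6)·n^{3(1−α)} = (1³/6)·n^{1} → ∞; triangles are abundant w.h.p.

E[X] ≈ 5.676; in regime p = Θ(1/n^{2/3}) E[X] diverges (above the triangle threshold p ~ 1/n).


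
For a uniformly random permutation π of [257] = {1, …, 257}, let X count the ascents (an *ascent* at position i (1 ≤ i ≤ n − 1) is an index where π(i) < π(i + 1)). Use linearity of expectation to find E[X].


Write X = Σ X_I over i = 1, …, 256, with X_I the indicator of one ascent.
There are 256 indicators.
For each fixed i, the pair (π(i), π(i+1)) is a uniformly random ordered pair of distinct values from {1, …, 257}; by symmetry P[π(i) < π(i+1)] = 1/2.
By linearity: E[X] = 256 · (1/2) = (257 − 1) · (1/2) = 128 ≈ 128.000.

E[X] = 128 = 128.000.


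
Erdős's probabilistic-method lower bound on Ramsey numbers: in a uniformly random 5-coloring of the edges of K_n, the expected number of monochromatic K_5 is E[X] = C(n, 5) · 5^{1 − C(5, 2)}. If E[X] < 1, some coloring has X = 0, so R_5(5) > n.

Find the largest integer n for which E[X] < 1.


We need C(n, 5) · 5^{1 − 10} < 1, i.e. C(n, 5) < 5^{10 − 1} = 1953125.
Check values of n near the boundary:
  n = 48: C(48, 5) = 1712304; 1712304 < 1953125? YES
  n = 49: C(49, 5) = 1906884; 1906884 < 1953125? YES
  n = 50: C(50, 5) = 2118760; 2118760 < 1953125? NO
The largest n with C(n, 5) < 1953125 is n = 49 (where E[X] = 1906884/1953125 ≈ 0.9763). Hence R_5(5) > 49, i.e. R_5(5) ≥ 50.

Largest n = 49; hence R_5(5) > 49.


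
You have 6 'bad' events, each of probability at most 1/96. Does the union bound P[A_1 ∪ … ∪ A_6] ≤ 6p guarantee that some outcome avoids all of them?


Union bound: P[∪_{i=1}^{6} A_i] ≤ Σ_i P[A_i] ≤ 6·p = 6·(1/96) = 1/16.
Numerically: 1/16 ≈ 0.06250.
Is 1/16 < 1? YES.
Since P[∪ A_i] ≤ 1/16 < 1, the complement has P[∩ A_i^c] ≥ 1 − 1/16 = 15/16 > 0, so some outcome avoids every A_i.

6·p = 1/16 ≈ 0.06250; existence CERTIFIED by the union bound.


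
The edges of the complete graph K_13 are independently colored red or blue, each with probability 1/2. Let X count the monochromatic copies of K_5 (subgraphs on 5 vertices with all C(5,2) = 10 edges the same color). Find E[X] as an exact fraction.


Let X = Σ_S X_S over the C(13, 5) = 1287 subsets S of size 5, where X_S = 1 if the K_5 on S is monochromatic.
For a fixed S, the K_5 on S has C(5, 2) = 10 edges. P[all 10 edges red] = (1/2)^10, and likewise for blue, so P[monochromatic] = 2·(1/2)^10 = 2^{1 − 10} = 1/512.
Summing: E[X] = C(13, 5) · 2^{1 − 10} = 1287 · 1/512 = 1287/512.
Numerically: E[X] ≈ 2.513672.

E[X] = C(13,5)·2^(1−C(5,2)) = 1287/512 ≈ 2.513672.


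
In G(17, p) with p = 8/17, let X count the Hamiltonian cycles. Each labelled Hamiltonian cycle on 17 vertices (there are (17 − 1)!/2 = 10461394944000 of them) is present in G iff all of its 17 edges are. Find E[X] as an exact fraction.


K_17 has (17 − 1)!/2 = 10461394944000 labelled Hamiltonian cycles.
For each such Hamiltonian cycle H, let X_H = 1 if all 17 edges of H are present in G. Then P[X_H = 1] = p^{17} = (8/17)^{17} = 2251799813685248/827240261886336764177.
By linearity of expectation: E[X] = Σ_H E[X_H] = 10461394944000 · p^{17} = 10461394944000 · 2251799813685248/827240261886336764177 = 23556967185786995434586112000/827240261886336764177.
Numerically: E[X] ≈ 2.848e+07.

E[X] = 10461394944000 · (8/17)^{17} = 23556967185786995434586112000/827240261886336764177 ≈ 2.848e+07.


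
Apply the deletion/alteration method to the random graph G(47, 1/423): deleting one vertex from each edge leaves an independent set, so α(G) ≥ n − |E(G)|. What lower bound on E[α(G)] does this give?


E[|E(G)|] = C(47, 2)·p = 1081 · (1/423) = 23/9.
E[α(G)] ≥ n − E[|E(G)|] = 47 − 23/9 = 400/9.
Numerically: ≈ 44.444.
(This is only a lower bound; the true E[α(G)] may be larger.)

E[α(G)] ≥ 400/9 ≈ 44.444.


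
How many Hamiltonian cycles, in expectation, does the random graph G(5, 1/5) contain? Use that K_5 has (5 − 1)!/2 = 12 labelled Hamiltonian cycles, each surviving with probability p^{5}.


K_5 has (5 − 1)!/2 = 12 labelled Hamiltonian cycles.
For each such Hamiltonian cycle H, let X_H = 1 if all 5 edges of H are present in G. Then P[X_H = 1] = p^{5} = (1/5)^{5} = 1/3125.
Summing the indicators: E[X] = Σ_H E[X_H] = 12 · p^{5} = 12 · 1/3125 = 12/3125.
Numerically: E[X] ≈ 0.00384.

E[X] = 12 · (1/5)^{5} = 12/3125 ≈ 0.00384.


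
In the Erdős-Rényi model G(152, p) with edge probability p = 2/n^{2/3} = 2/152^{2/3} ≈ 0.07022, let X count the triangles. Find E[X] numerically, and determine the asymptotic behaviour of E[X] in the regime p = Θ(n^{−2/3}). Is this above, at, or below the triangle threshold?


Number of potential triangles: C(152, 3) = 573800.
Each occurs with probability p³ ≈ (0.07022)³ ≈ 3.462604e-04.
By linearity: E[X] = C(152, 3)·p³ ≈ 573800 · 3.462604e-04 ≈ 198.6842.
Since α = 2/3 < 1, p = c/n^{2/3} ≫ 1/n is above the triangle threshold p ~ 1/n. Asymptotically E[X] ~ (c³/6)·n^{3(1−α)} = (2³/6)·n^{1} → ∞; triangles are abundant w.h.p.

E[X] ≈ 198.6842; in regime p = Θ(1/n^{2/3}) E[X] diverges (above the triangle threshold p ~ 1/n).


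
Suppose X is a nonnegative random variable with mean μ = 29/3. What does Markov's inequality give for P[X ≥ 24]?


μ = E[X] = 29/3, a = 24.
Markov: P[X ≥ 24] ≤ μ/a = (29/3)/24 = 29/72.
Numerically: ≈ 0.40278.
(Since a = 24 > μ = 9.66667, the bound 29/72 is < 1 and informative.)

P[X ≥ 24] ≤ 29/72 ≈ 0.40278.
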